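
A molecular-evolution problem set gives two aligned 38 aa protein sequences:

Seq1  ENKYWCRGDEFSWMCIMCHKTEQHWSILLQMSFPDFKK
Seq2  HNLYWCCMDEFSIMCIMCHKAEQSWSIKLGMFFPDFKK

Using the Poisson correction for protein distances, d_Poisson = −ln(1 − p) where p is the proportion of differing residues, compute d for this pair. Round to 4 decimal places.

0.3054

Differing sites — 1:E/H; 3:K/L; 7:R/C; 8:G/M; 13:W/I; 21:T/A; 24:H/S; 28:L/K; 30:Q/G; 32:S/F.
p = 10/38 = 0.263158.
d = −ln(1 − 0.263158) = −ln(0.736842) = 0.3054.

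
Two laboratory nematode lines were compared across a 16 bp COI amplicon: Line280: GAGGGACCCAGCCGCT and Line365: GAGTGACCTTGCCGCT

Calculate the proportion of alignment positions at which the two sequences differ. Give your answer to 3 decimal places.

0.188

The sequences differ at positions 4 (G/T), 9 (C/T), 10 (A/T).
There are 3 differences over 16 sites, so p = 3/16 = 0.188.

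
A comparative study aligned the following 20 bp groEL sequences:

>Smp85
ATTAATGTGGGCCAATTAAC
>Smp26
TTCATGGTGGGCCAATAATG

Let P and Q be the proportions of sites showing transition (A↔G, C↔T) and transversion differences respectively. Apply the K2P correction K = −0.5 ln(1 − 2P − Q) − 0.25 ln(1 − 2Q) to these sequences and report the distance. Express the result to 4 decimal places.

The sequences differ at positions 1 (A/T, transversion), 3 (T/C, transition), 5 (A/T, transversion), 6 (T/G, transversion), 17 (T/A, transversion), 19 (A/T, transversion), 20 (C/G, transversion).
Of the 7 differences, 1 transition and 6 transversions over 20 sites: P = 1/20 = 0.050000, Q = 6/20 = 0.300000.
d = −0.5·ln(0.600000) − 0.25·ln(0.400000) = −0.5·(-0.510826) − 0.25·(-0.916291) = 0.4845.

0.4845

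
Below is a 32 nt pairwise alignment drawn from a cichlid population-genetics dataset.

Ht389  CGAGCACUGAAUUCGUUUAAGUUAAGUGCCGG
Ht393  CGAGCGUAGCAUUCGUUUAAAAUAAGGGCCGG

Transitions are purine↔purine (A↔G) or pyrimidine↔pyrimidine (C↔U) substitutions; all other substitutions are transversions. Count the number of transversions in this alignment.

4

Mismatches occur at site 6 (A/G, transition), site 7 (C/U, transition), site 8 (U/A, transversion), site 10 (A/C, transversion), site 21 (G/A, transition), site 22 (U/A, transversion), site 27 (U/G, transversion).
Of the 7 differences, 3 transitions and 4 transversions, so the answer is 4.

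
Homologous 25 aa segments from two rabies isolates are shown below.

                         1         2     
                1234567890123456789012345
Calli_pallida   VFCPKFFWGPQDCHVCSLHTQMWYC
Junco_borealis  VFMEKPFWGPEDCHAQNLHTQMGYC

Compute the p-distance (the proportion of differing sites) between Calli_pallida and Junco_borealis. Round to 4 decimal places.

The sequences differ at positions 3 (C/M), 4 (P/E), 6 (F/P), 11 (Q/E), 15 (V/A), 16 (C/Q), 17 (S/N), 23 (W/G).
There are 8 differences over 25 sites, so p = 8/25 = 0.3200.

0.3200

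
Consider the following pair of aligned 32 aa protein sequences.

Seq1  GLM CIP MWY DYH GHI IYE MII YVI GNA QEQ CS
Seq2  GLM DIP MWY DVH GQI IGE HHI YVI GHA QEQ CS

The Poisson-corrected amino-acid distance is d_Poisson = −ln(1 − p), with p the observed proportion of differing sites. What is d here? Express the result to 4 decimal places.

0.2469

The sequences differ at positions 4 (C/D), 11 (Y/V), 14 (H/Q), 17 (Y/G), 19 (M/H), 20 (I/H), 26 (N/H).
p = 7/32 = 0.218750.
d = −ln(1 − 0.218750) = −ln(0.781250) = 0.2469.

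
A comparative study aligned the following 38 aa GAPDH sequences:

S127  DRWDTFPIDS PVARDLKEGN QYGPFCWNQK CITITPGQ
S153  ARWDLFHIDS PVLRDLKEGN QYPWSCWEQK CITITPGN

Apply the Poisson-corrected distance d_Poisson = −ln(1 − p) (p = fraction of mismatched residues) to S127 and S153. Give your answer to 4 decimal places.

0.2703

Differing sites — 1:D/A; 5:T/L; 7:P/H; 13:A/L; 23:G/P; 24:P/W; 25:F/S; 28:N/E; 38:Q/N.
p = 9/38 = 0.236842.
d = −ln(1 − 0.236842) = −ln(0.763158) = 0.2703.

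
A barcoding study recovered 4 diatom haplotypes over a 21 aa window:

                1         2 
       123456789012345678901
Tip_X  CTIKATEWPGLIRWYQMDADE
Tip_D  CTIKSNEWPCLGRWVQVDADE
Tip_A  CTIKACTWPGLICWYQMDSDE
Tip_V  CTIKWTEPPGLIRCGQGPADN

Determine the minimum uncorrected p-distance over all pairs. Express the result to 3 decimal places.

Pairwise Hamming distances:
  Tip_X vs Tip_D: 6
  Tip_X vs Tip_A: 4
  Tip_X vs Tip_V: 7
  Tip_D vs Tip_A: 9
  Tip_D vs Tip_V: 10
  Tip_A vs Tip_V: 11
The smallest is 4 mismatches, between Tip_X and Tip_A; p = 4/21 = 0.190.

0.190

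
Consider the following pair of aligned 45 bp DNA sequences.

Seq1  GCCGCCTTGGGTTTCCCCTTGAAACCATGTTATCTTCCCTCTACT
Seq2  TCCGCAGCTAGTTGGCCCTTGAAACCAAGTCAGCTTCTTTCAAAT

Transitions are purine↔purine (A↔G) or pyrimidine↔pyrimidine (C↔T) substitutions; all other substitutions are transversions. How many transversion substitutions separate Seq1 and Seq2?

Mismatches occur at site 1 (G↔T, transversion), site 6 (C↔A, transversion), site 7 (T↔G, transversion), site 8 (T↔C, transition), site 9 (G↔T, transversion), site 10 (G↔A, transition), site 14 (T↔G, transversion), site 15 (C↔G, transversion), site 28 (T↔A, transversion), site 31 (T↔C, transition), site 33 (T↔G, transversion), site 38 (C↔T, transition), site 39 (C↔T, transition), site 42 (T↔A, transversion), site 44 (C↔A, transversion).
Of the 15 differences, 5 transitions and 10 transversions, so the answer is 10.

10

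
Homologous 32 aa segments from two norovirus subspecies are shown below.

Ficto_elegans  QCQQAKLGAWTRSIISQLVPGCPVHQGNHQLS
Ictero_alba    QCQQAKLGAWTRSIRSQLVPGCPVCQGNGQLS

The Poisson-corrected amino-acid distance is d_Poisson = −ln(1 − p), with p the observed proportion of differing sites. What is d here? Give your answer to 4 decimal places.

The sequences differ at positions 15 (I/R), 25 (H/C), 29 (H/G).
p = 3/32 = 0.093750.
d = −ln(1 − 0.093750) = −ln(0.906250) = 0.0984.

0.0984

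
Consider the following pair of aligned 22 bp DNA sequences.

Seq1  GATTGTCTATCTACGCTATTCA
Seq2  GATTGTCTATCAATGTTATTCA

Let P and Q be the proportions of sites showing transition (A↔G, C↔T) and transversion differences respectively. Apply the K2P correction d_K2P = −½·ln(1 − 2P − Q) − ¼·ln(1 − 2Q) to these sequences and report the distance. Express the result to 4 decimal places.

0.1527

Differing sites — 12:T/A (Tv); 14:C/T (Ti); 16:C/T (Ti).
Of the 3 differences, 2 transitions and 1 transversion over 22 sites: P = 2/22 = 0.090909, Q = 1/22 = 0.045455.
d = −0.5·ln(0.772727) − 0.25·ln(0.909090) = −0.5·(-0.257829) − 0.25·(-0.095311) = 0.1527.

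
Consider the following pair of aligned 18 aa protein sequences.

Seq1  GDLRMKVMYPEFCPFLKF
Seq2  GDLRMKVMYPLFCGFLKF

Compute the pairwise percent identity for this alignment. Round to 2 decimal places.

Mismatches occur at site 11 (E↔L), site 14 (P↔G).
16 of the 18 sites match, so the percent identity is 16/18 × 100 = 88.89%.

88.89%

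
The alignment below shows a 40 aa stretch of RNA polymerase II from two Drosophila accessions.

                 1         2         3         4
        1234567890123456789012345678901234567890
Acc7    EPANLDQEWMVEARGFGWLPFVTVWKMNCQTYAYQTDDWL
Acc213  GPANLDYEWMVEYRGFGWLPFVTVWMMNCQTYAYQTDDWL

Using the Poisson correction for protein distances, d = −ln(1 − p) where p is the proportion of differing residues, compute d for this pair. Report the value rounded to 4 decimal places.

0.1054

Differing sites — 1:E/G; 7:Q/Y; 13:A/Y; 26:K/M.
p = 4/40 = 0.100000.
d = −ln(1 − 0.100000) = −ln(0.900000) = 0.1054.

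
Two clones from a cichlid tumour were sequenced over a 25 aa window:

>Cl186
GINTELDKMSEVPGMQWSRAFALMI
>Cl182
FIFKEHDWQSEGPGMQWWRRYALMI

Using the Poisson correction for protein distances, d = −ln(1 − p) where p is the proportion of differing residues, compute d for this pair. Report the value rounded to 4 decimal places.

0.5108

Differing sites — 1:G/F; 3:N/F; 4:T/K; 6:L/H; 8:K/W; 9:M/Q; 12:V/G; 18:S/W; 20:A/R; 21:F/Y.
p = 10/25 = 0.400000.
d = −ln(1 − 0.400000) = −ln(0.600000) = 0.5108.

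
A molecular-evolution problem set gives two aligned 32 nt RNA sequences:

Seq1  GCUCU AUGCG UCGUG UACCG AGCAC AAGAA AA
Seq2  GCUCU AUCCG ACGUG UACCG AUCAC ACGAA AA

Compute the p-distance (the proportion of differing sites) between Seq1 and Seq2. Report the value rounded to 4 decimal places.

0.1250

Mismatches occur at site 8 (G→C), site 11 (U→A), site 22 (G→U), site 27 (A→C).
There are 4 differences over 32 sites, so p = 4/32 = 0.1250.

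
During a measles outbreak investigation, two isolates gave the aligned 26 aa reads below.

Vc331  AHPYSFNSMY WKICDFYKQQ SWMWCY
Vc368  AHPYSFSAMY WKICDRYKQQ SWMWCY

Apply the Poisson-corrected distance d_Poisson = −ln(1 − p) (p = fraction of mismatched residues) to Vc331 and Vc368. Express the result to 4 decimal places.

0.1226

The sequences differ at positions 7 (N/S), 8 (S/A), 16 (F/R).
p = 3/26 = 0.115385.
d = −ln(1 − 0.115385) = −ln(0.884615) = 0.1226.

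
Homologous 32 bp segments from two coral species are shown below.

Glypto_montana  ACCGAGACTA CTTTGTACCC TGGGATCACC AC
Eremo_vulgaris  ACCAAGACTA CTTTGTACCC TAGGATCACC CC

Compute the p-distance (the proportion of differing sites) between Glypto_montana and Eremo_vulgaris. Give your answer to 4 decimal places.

0.0938

Mismatches occur at site 4 (G→A), site 22 (G→A), site 31 (A→C).
There are 3 differences over 32 sites, so p = 3/32 = 0.0938.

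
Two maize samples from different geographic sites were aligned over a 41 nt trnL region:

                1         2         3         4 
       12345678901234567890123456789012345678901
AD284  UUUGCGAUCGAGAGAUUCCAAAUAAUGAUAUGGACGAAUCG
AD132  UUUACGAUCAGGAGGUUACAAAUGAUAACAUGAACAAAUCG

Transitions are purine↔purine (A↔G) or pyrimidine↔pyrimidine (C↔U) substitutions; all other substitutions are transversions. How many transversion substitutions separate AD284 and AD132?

The sequences differ at positions 4 (G/A, transition), 10 (G/A, transition), 11 (A/G, transition), 15 (A/G, transition), 18 (C/A, transversion), 24 (A/G, transition), 27 (G/A, transition), 29 (U/C, transition), 33 (G/A, transition), 36 (G/A, transition).
Of the 10 differences, 9 transitions and 1 transversion, so the answer is 1.

1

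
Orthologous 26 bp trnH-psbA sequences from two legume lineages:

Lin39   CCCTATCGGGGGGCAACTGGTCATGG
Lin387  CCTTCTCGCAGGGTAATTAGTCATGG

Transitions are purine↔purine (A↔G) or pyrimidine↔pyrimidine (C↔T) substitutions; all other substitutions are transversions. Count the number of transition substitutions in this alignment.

Differing sites — 3:C/T (Ti); 5:A/C (Tv); 9:G/C (Tv); 10:G/A (Ti); 14:C/T (Ti); 17:C/T (Ti); 19:G/A (Ti).
Of the 7 differences, 5 transitions and 2 transversions, so the answer is 5.

5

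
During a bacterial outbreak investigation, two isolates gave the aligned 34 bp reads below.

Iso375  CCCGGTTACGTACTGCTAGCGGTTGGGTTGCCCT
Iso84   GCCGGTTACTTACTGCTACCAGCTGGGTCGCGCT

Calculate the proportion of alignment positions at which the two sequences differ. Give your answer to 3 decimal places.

0.206

The sequences differ at positions 1 (C/G), 10 (G/T), 19 (G/C), 21 (G/A), 23 (T/C), 29 (T/C), 32 (C/G).
There are 7 differences over 34 sites, so p = 7/34 = 0.206.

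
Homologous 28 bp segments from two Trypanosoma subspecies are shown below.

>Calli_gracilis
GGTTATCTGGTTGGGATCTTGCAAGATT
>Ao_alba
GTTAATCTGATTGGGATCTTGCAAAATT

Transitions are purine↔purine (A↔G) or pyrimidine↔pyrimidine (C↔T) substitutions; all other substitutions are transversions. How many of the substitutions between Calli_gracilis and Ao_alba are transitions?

2

Mismatches occur at site 2 (G↔T, transversion), site 4 (T↔A, transversion), site 10 (G↔A, transition), site 25 (G↔A, transition).
Of the 4 differences, 2 transitions and 2 transversions, so the answer is 2.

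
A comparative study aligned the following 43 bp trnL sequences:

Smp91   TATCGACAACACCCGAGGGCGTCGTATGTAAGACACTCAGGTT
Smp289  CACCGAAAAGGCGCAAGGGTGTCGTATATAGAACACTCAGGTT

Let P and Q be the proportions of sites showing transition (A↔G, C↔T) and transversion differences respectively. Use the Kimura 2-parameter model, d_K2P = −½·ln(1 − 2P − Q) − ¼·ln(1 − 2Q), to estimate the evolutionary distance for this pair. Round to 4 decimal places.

Mismatches occur at site 1 (T↔C, transition), site 3 (T↔C, transition), site 7 (C↔A, transversion), site 10 (C↔G, transversion), site 11 (A↔G, transition), site 13 (C↔G, transversion), site 15 (G↔A, transition), site 20 (C↔T, transition), site 28 (G↔A, transition), site 31 (A↔G, transition), site 32 (G↔A, transition).
Of the 11 differences, 8 transitions and 3 transversions over 43 sites: P = 8/43 = 0.186047, Q = 3/43 = 0.069767.
d = −0.5·ln(0.558139) − 0.25·ln(0.860466) = −0.5·(-0.583147) − 0.25·(-0.150281) = 0.3291.

0.3291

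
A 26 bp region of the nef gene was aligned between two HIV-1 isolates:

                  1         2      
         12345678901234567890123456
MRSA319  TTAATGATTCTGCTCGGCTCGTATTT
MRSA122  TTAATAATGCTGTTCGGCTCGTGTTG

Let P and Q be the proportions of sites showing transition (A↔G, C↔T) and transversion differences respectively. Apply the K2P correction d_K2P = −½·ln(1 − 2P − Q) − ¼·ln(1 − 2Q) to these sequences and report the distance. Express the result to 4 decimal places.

0.2256

Mismatches occur at site 6 (G→A, transition), site 9 (T→G, transversion), site 13 (C→T, transition), site 23 (A→G, transition), site 26 (T→G, transversion).
Of the 5 differences, 3 transitions and 2 transversions over 26 sites: P = 3/26 = 0.115385, Q = 2/26 = 0.076923.
d = −0.5·ln(0.692307) − 0.25·ln(0.846154) = −0.5·(-0.367726) − 0.25·(-0.167054) = 0.2256.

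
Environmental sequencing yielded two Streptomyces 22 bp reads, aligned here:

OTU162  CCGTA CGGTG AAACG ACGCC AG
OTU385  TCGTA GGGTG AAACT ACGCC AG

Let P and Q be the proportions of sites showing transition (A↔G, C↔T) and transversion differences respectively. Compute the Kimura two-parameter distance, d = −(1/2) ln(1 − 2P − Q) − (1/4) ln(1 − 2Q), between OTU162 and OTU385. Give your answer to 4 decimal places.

Differing sites — 1:C/T (Ti); 6:C/G (Tv); 15:G/T (Tv).
Of the 3 differences, 1 transition and 2 transversions over 22 sites: P = 1/22 = 0.045455, Q = 2/22 = 0.090909.
d = −0.5·ln(0.818181) − 0.25·ln(0.818182) = −0.5·(-0.200672) − 0.25·(-0.200670) = 0.1505.

0.1505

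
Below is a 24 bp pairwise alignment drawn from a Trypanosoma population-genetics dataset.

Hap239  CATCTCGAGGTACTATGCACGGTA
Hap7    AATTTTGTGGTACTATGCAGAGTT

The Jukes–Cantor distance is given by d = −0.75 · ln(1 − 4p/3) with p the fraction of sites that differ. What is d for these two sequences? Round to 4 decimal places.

The sequences differ at positions 1 (C/A), 4 (C/T), 6 (C/T), 8 (A/T), 20 (C/G), 21 (G/A), 24 (A/T).
p = 7/24 = 0.291667.
d = −0.75 · ln(1 − (4/3)·0.291667) = −0.75 · ln(0.611111) = −0.75 · (-0.492477) = 0.3694.

0.3694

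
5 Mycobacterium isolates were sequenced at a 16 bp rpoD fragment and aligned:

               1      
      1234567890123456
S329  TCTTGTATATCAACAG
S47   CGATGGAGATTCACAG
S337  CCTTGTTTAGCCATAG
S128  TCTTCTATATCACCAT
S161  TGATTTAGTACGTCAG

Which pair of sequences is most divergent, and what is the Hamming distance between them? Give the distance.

Pairwise Hamming distances:
  S329 vs S47: 7
  S329 vs S337: 5
  S329 vs S128: 3
  S329 vs S161: 8
  S47 vs S337: 8
  S47 vs S128: 10
  S47 vs S161: 8
  S337 vs S128: 8
  S337 vs S161: 11
  S128 vs S161: 9
The largest is 11, between S337 and S161.

11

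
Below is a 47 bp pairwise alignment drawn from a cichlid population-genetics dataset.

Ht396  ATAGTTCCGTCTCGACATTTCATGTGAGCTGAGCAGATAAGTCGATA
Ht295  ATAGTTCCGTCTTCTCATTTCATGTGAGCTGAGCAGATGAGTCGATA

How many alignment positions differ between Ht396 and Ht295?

4

The sequences differ at positions 13 (C/T), 14 (G/C), 15 (A/T), 39 (A/G).
That gives 4 mismatches out of 47 aligned sites, so the Hamming distance is 4.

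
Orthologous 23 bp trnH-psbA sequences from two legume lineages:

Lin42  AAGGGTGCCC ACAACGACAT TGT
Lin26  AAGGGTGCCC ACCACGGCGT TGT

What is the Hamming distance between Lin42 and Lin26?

3

The sequences differ at positions 13 (A/C), 17 (A/G), 19 (A/G).
That gives 3 mismatches out of 23 aligned sites, so the Hamming distance is 3.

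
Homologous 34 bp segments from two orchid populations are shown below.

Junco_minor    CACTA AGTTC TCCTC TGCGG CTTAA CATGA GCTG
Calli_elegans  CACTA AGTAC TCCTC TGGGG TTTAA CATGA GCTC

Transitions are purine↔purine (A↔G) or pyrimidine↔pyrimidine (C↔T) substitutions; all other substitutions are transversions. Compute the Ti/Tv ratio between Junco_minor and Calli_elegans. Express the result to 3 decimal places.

The sequences differ at positions 9 (T/A, transversion), 18 (C/G, transversion), 21 (C/T, transition), 34 (G/C, transversion).
Of the 4 differences, 1 transition and 3 transversions, so Ti/Tv = 1/3 = 0.333.

0.333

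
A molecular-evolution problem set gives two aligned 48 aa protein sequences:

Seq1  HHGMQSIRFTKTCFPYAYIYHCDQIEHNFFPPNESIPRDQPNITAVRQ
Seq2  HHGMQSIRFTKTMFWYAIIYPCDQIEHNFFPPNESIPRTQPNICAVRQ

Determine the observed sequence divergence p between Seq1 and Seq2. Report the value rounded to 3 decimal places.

Mismatches occur at site 13 (C/M), site 15 (P/W), site 18 (Y/I), site 21 (H/P), site 39 (D/T), site 44 (T/C).
There are 6 differences over 48 sites, so p = 6/48 = 0.125.

0.125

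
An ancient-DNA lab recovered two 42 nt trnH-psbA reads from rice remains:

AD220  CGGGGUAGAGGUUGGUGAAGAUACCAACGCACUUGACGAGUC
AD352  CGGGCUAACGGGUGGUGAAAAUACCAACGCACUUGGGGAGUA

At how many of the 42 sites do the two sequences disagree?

Differing sites — 5:G/C; 8:G/A; 9:A/C; 12:U/G; 20:G/A; 36:A/G; 37:C/G; 42:C/A.
That gives 8 mismatches out of 42 aligned sites, so the Hamming distance is 8.

8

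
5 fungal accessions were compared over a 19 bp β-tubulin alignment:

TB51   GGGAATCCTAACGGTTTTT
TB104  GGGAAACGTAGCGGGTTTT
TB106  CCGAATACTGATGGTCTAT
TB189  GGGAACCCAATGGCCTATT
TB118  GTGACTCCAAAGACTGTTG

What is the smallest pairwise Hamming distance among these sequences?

Pairwise Hamming distances:
  TB51 vs TB104: 4
  TB51 vs TB106: 7
  TB51 vs TB189: 7
  TB51 vs TB118: 8
  TB104 vs TB106: 11
  TB104 vs TB189: 8
  TB104 vs TB118: 12
  TB106 vs TB189: 13
  TB106 vs TB118: 12
  TB189 vs TB118: 9
The smallest is 4, between TB51 and TB104.

4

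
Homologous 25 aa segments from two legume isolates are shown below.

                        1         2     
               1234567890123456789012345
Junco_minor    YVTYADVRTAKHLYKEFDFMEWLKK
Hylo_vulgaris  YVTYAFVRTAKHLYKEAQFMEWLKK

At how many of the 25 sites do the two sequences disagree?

3

Mismatches occur at site 6 (D→F), site 17 (F→A), site 18 (D→Q).
That gives 3 mismatches out of 25 aligned sites, so the Hamming distance is 3.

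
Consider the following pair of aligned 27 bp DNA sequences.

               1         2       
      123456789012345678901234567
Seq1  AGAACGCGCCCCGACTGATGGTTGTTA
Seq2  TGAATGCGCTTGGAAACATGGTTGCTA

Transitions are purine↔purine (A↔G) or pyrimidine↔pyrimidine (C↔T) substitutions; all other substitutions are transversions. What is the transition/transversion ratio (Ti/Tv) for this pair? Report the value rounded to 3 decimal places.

0.800

Mismatches occur at site 1 (A↔T, transversion), site 5 (C↔T, transition), site 10 (C↔T, transition), site 11 (C↔T, transition), site 12 (C↔G, transversion), site 15 (C↔A, transversion), site 16 (T↔A, transversion), site 17 (G↔C, transversion), site 25 (T↔C, transition).
Of the 9 differences, 4 transitions and 5 transversions, so Ti/Tv = 4/5 = 0.800.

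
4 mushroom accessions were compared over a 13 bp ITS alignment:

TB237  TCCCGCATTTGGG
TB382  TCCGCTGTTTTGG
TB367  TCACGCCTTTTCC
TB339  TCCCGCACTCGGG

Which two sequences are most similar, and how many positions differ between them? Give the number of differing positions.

2

Pairwise Hamming distances:
  TB237 vs TB382: 5
  TB237 vs TB367: 5
  TB237 vs TB339: 2
  TB382 vs TB367: 7
  TB382 vs TB339: 7
  TB367 vs TB339: 7
The smallest is 2, between TB237 and TB339.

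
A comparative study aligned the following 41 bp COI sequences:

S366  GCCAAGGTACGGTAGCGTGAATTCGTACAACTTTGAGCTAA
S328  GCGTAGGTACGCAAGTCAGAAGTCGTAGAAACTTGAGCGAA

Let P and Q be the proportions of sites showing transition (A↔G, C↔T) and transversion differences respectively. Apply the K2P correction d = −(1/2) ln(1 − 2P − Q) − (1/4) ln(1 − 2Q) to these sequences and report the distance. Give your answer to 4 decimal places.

0.3761

Differing sites — 3:C/G (Tv); 4:A/T (Tv); 12:G/C (Tv); 13:T/A (Tv); 16:C/T (Ti); 17:G/C (Tv); 18:T/A (Tv); 22:T/G (Tv); 28:C/G (Tv); 31:C/A (Tv); 32:T/C (Ti); 39:T/G (Tv).
Of the 12 differences, 2 transitions and 10 transversions over 41 sites: P = 2/41 = 0.048780, Q = 10/41 = 0.243902.
d = −0.5·ln(0.658538) − 0.25·ln(0.512196) = −0.5·(-0.417733) − 0.25·(-0.669048) = 0.3761.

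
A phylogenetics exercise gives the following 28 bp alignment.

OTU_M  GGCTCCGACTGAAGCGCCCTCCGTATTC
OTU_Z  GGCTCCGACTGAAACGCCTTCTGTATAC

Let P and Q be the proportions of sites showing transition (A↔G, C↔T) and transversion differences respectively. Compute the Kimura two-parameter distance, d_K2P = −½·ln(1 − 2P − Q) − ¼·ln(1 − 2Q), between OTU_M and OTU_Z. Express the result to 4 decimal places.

The sequences differ at positions 14 (G/A, transition), 19 (C/T, transition), 22 (C/T, transition), 27 (T/A, transversion).
Of the 4 differences, 3 transitions and 1 transversion over 28 sites: P = 3/28 = 0.107143, Q = 1/28 = 0.035714.
d = −0.5·ln(0.750000) − 0.25·ln(0.928572) = −0.5·(-0.287682) − 0.25·(-0.074107) = 0.1624.

0.1624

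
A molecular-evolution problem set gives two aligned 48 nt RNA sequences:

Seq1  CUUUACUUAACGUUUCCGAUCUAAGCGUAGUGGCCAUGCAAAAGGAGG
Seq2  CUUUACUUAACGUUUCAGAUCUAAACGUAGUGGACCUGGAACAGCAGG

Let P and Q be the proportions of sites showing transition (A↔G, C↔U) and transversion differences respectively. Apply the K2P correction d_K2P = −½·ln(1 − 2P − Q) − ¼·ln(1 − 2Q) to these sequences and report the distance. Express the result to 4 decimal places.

Mismatches occur at site 17 (C→A, transversion), site 25 (G→A, transition), site 34 (C→A, transversion), site 36 (A→C, transversion), site 39 (C→G, transversion), site 42 (A→C, transversion), site 45 (G→C, transversion).
Of the 7 differences, 1 transition and 6 transversions over 48 sites: P = 1/48 = 0.020833, Q = 6/48 = 0.125000.
d = −0.5·ln(0.833334) − 0.25·ln(0.750000) = −0.5·(-0.182321) − 0.25·(-0.287682) = 0.1631.

0.1631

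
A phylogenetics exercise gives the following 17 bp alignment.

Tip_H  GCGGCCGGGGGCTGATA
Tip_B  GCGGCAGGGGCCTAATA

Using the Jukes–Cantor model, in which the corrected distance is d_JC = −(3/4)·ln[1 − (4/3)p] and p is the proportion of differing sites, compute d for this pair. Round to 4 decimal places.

0.2012

Differing sites — 6:C/A; 11:G/C; 14:G/A.
p = 3/17 = 0.176471.
d = −0.75 · ln(1 − (4/3)·0.176471) = −0.75 · ln(0.764705) = −0.75 · (-0.268265) = 0.2012.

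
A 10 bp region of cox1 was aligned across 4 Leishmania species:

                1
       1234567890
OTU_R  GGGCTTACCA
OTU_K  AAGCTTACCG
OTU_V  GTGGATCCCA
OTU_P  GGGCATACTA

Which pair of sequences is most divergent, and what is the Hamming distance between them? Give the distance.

Pairwise Hamming distances:
  OTU_R vs OTU_K: 3
  OTU_R vs OTU_V: 4
  OTU_R vs OTU_P: 2
  OTU_K vs OTU_V: 6
  OTU_K vs OTU_P: 5
  OTU_V vs OTU_P: 4
The largest is 6, between OTU_K and OTU_V.

6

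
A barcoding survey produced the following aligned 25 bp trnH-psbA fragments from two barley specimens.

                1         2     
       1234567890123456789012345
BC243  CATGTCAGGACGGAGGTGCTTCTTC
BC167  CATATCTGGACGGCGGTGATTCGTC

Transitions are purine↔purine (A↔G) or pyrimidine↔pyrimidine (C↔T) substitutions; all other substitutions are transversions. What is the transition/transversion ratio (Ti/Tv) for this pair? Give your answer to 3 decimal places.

Differing sites — 4:G/A (Ti); 7:A/T (Tv); 14:A/C (Tv); 19:C/A (Tv); 23:T/G (Tv).
Of the 5 differences, 1 transition and 4 transversions, so Ti/Tv = 1/4 = 0.250.

0.250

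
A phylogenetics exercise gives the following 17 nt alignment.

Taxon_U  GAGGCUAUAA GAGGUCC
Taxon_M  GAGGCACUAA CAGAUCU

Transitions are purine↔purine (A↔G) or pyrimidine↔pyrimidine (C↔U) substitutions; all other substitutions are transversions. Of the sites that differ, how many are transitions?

2

Differing sites — 6:U/A (Tv); 7:A/C (Tv); 11:G/C (Tv); 14:G/A (Ti); 17:C/U (Ti).
Of the 5 differences, 2 transitions and 3 transversions, so the answer is 2.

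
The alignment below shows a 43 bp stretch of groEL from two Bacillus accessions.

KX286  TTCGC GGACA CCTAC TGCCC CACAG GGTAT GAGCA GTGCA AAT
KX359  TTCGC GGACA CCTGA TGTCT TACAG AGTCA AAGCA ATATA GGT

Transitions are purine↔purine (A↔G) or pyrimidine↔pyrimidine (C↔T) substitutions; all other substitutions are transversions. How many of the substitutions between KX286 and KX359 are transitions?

11

Mismatches occur at site 14 (A/G, transition), site 15 (C/A, transversion), site 18 (C/T, transition), site 20 (C/T, transition), site 21 (C/T, transition), site 26 (G/A, transition), site 29 (A/C, transversion), site 30 (T/A, transversion), site 31 (G/A, transition), site 36 (G/A, transition), site 38 (G/A, transition), site 39 (C/T, transition), site 41 (A/G, transition), site 42 (A/G, transition).
Of the 14 differences, 11 transitions and 3 transversions, so the answer is 11.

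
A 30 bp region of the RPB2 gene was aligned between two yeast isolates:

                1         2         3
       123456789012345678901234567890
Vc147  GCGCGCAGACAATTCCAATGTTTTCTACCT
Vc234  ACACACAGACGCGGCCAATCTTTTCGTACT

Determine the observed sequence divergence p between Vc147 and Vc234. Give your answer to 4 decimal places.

0.3667

Differing sites — 1:G/A; 3:G/A; 5:G/A; 11:A/G; 12:A/C; 13:T/G; 14:T/G; 20:G/C; 26:T/G; 27:A/T; 28:C/A.
There are 11 differences over 30 sites, so p = 11/30 = 0.3667.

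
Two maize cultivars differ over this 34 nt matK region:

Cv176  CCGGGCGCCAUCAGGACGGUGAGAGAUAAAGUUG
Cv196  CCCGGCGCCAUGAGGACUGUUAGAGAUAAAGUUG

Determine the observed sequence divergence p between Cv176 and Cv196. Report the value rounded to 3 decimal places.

0.118

Differing sites — 3:G/C; 12:C/G; 18:G/U; 21:G/U.
There are 4 differences over 34 sites, so p = 4/34 = 0.118.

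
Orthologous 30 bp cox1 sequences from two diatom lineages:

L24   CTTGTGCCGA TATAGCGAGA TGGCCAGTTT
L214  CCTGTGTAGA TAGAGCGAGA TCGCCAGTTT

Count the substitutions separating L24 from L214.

5

Differing sites — 2:T/C; 7:C/T; 8:C/A; 13:T/G; 22:G/C.
That gives 5 mismatches out of 30 aligned sites, so the Hamming distance is 5.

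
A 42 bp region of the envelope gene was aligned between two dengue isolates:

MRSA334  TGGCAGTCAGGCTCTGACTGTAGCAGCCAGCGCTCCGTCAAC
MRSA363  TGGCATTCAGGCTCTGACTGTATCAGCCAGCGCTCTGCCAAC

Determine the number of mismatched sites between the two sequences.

The sequences differ at positions 6 (G/T), 23 (G/T), 36 (C/T), 38 (T/C).
That gives 4 mismatches out of 42 aligned sites, so the Hamming distance is 4.

4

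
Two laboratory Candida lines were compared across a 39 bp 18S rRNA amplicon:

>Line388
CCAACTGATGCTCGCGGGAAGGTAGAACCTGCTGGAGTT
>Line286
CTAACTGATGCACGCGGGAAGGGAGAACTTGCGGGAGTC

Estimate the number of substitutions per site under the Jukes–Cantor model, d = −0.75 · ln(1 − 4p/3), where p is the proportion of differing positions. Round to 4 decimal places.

0.1722

Mismatches occur at site 2 (C→T), site 12 (T→A), site 23 (T→G), site 29 (C→T), site 33 (T→G), site 39 (T→C).
p = 6/39 = 0.153846.
d = −0.75 · ln(1 − (4/3)·0.153846) = −0.75 · ln(0.794872) = −0.75 · (-0.229574) = 0.1722.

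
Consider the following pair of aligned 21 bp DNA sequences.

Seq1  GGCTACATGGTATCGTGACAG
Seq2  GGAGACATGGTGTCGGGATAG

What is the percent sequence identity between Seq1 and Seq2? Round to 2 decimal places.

76.19%

Mismatches occur at site 3 (C↔A), site 4 (T↔G), site 12 (A↔G), site 16 (T↔G), site 19 (C↔T).
16 of the 21 sites match, so the percent identity is 16/21 × 100 = 76.19%.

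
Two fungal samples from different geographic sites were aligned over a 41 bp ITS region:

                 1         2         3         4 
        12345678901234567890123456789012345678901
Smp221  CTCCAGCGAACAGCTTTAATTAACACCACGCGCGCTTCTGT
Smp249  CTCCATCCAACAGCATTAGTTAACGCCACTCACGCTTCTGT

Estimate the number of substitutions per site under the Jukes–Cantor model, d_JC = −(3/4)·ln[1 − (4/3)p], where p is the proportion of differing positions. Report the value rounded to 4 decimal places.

0.1937

Differing sites — 6:G/T; 8:G/C; 15:T/A; 19:A/G; 25:A/G; 30:G/T; 32:G/A.
p = 7/41 = 0.170732.
d = −0.75 · ln(1 − (4/3)·0.170732) = −0.75 · ln(0.772357) = −0.75 · (-0.258308) = 0.1937.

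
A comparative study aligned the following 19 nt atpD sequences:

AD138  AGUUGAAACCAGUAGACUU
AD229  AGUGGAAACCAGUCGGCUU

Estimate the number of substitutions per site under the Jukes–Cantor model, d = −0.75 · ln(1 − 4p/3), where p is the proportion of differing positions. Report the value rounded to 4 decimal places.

0.1773

The sequences differ at positions 4 (U/G), 14 (A/C), 16 (A/G).
p = 3/19 = 0.157895.
d = −0.75 · ln(1 − (4/3)·0.157895) = −0.75 · ln(0.789473) = −0.75 · (-0.236390) = 0.1773.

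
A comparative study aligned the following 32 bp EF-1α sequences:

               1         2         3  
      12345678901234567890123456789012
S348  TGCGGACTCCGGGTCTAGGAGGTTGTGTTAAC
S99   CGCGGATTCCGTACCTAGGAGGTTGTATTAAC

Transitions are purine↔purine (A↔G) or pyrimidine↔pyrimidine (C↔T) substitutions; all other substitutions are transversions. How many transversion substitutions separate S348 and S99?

1

Mismatches occur at site 1 (T↔C, transition), site 7 (C↔T, transition), site 12 (G↔T, transversion), site 13 (G↔A, transition), site 14 (T↔C, transition), site 27 (G↔A, transition).
Of the 6 differences, 5 transitions and 1 transversion, so the answer is 1.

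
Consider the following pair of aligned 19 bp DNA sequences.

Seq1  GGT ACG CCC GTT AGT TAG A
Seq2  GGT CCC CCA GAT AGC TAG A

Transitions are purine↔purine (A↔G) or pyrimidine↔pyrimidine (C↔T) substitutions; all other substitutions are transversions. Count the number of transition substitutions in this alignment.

Mismatches occur at site 4 (A→C, transversion), site 6 (G→C, transversion), site 9 (C→A, transversion), site 11 (T→A, transversion), site 15 (T→C, transition).
Of the 5 differences, 1 transition and 4 transversions, so the answer is 1.

1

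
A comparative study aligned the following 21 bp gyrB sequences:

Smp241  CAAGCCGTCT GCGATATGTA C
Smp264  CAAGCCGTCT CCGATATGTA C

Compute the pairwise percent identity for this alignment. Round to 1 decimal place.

95.2%

A single mismatch occurs at site 11 (G/C).
20 of the 21 sites match, so the percent identity is 20/21 × 100 = 95.2%.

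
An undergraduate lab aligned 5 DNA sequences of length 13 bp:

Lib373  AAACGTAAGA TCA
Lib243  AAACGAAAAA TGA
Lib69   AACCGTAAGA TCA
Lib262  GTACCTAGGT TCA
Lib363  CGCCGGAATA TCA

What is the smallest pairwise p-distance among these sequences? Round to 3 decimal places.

0.077

Pairwise Hamming distances:
  Lib373 vs Lib243: 3
  Lib373 vs Lib69: 1
  Lib373 vs Lib262: 5
  Lib373 vs Lib363: 5
  Lib243 vs Lib69: 4
  Lib243 vs Lib262: 8
  Lib243 vs Lib363: 6
  Lib69 vs Lib262: 6
  Lib69 vs Lib363: 4
  Lib262 vs Lib363: 8
The smallest is 1 mismatch, between Lib373 and Lib69; p = 1/13 = 0.077.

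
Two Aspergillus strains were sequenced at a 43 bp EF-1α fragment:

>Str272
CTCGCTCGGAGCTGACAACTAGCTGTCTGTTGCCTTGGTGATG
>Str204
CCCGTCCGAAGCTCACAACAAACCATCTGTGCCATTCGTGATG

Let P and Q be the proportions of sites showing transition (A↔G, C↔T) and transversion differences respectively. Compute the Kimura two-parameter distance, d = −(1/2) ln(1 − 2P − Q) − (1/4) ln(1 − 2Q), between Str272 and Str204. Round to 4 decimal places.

0.3947

The sequences differ at positions 2 (T/C, transition), 5 (C/T, transition), 6 (T/C, transition), 9 (G/A, transition), 14 (G/C, transversion), 20 (T/A, transversion), 22 (G/A, transition), 24 (T/C, transition), 25 (G/A, transition), 31 (T/G, transversion), 32 (G/C, transversion), 34 (C/A, transversion), 37 (G/C, transversion).
Of the 13 differences, 7 transitions and 6 transversions over 43 sites: P = 7/43 = 0.162791, Q = 6/43 = 0.139535.
d = −0.5·ln(0.534883) − 0.25·ln(0.720930) = −0.5·(-0.625707) − 0.25·(-0.327213) = 0.3947.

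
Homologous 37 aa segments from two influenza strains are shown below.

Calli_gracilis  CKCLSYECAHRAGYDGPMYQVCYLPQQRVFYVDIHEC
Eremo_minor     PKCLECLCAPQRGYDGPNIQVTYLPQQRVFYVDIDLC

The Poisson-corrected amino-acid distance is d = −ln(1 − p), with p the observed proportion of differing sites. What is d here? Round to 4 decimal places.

Differing sites — 1:C/P; 5:S/E; 6:Y/C; 7:E/L; 10:H/P; 11:R/Q; 12:A/R; 18:M/N; 19:Y/I; 22:C/T; 35:H/D; 36:E/L.
p = 12/37 = 0.324324.
d = −ln(1 − 0.324324) = −ln(0.675676) = 0.3920.

0.3920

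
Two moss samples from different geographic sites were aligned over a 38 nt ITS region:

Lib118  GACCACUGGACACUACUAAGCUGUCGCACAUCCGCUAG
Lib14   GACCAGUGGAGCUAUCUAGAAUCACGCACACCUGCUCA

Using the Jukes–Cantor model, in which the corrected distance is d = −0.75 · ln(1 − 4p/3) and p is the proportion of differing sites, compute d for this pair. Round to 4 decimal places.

The sequences differ at positions 6 (C/G), 11 (C/G), 12 (A/C), 13 (C/U), 14 (U/A), 15 (A/U), 19 (A/G), 20 (G/A), 21 (C/A), 23 (G/C), 24 (U/A), 31 (U/C), 33 (C/U), 37 (A/C), 38 (G/A).
p = 15/38 = 0.394737.
d = −0.75 · ln(1 − (4/3)·0.394737) = −0.75 · ln(0.473684) = −0.75 · (-0.747215) = 0.5604.

0.5604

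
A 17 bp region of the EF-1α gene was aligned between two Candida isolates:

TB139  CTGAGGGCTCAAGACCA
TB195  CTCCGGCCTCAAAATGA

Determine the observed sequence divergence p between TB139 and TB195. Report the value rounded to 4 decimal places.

Mismatches occur at site 3 (G→C), site 4 (A→C), site 7 (G→C), site 13 (G→A), site 15 (C→T), site 16 (C→G).
There are 6 differences over 17 sites, so p = 6/17 = 0.3529.

0.3529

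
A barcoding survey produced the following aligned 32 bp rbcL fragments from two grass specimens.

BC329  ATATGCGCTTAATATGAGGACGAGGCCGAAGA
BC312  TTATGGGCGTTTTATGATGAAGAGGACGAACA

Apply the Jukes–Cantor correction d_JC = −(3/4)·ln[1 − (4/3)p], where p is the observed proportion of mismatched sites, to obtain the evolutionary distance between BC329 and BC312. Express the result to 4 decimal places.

Mismatches occur at site 1 (A/T), site 6 (C/G), site 9 (T/G), site 11 (A/T), site 12 (A/T), site 18 (G/T), site 21 (C/A), site 26 (C/A), site 31 (G/C).
p = 9/32 = 0.281250.
d = −0.75 · ln(1 − (4/3)·0.281250) = −0.75 · ln(0.625000) = −0.75 · (-0.470004) = 0.3525.

0.3525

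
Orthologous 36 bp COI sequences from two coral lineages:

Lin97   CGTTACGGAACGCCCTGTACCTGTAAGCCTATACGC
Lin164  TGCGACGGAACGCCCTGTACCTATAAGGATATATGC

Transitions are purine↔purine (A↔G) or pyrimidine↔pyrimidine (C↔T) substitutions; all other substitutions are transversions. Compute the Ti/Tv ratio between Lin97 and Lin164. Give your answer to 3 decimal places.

Differing sites — 1:C/T (Ti); 3:T/C (Ti); 4:T/G (Tv); 23:G/A (Ti); 28:C/G (Tv); 29:C/A (Tv); 34:C/T (Ti).
Of the 7 differences, 4 transitions and 3 transversions, so Ti/Tv = 4/3 = 1.333.

1.333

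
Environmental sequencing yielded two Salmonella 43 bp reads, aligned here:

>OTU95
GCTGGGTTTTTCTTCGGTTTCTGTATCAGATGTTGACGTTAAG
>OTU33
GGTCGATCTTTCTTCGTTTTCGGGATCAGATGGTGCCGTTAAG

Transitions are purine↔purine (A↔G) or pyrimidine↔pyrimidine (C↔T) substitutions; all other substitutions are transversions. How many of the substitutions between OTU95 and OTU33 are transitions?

2

Differing sites — 2:C/G (Tv); 4:G/C (Tv); 6:G/A (Ti); 8:T/C (Ti); 17:G/T (Tv); 22:T/G (Tv); 24:T/G (Tv); 33:T/G (Tv); 36:A/C (Tv).
Of the 9 differences, 2 transitions and 7 transversions, so the answer is 2.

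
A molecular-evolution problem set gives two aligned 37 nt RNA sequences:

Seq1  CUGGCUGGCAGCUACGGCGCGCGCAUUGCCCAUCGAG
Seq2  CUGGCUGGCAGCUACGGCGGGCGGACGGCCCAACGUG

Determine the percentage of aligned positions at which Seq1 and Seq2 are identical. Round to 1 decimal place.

Differing sites — 20:C/G; 24:C/G; 26:U/C; 27:U/G; 33:U/A; 36:A/U.
31 of the 37 sites match, so the percent identity is 31/37 × 100 = 83.8%.

83.8%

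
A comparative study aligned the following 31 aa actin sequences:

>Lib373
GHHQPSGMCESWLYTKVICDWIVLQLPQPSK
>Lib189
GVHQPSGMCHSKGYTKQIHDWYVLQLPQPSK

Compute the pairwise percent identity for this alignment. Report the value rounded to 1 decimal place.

Differing sites — 2:H/V; 10:E/H; 12:W/K; 13:L/G; 17:V/Q; 19:C/H; 22:I/Y.
24 of the 31 sites match, so the percent identity is 24/31 × 100 = 77.4%.

77.4%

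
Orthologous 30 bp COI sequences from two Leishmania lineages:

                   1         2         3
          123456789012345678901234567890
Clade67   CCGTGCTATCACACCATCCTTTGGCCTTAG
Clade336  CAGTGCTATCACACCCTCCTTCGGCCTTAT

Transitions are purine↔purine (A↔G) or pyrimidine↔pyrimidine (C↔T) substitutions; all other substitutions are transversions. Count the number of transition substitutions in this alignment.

Mismatches occur at site 2 (C/A, transversion), site 16 (A/C, transversion), site 22 (T/C, transition), site 30 (G/T, transversion).
Of the 4 differences, 1 transition and 3 transversions, so the answer is 1.

1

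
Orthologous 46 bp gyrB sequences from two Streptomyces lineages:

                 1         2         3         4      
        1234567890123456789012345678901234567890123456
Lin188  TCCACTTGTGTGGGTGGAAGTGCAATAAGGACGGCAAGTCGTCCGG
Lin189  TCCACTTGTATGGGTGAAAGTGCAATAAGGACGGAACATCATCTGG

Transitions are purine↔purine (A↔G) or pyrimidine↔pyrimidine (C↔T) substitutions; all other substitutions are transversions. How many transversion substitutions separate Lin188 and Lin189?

Mismatches occur at site 10 (G↔A, transition), site 17 (G↔A, transition), site 35 (C↔A, transversion), site 37 (A↔C, transversion), site 38 (G↔A, transition), site 41 (G↔A, transition), site 44 (C↔T, transition).
Of the 7 differences, 5 transitions and 2 transversions, so the answer is 2.

2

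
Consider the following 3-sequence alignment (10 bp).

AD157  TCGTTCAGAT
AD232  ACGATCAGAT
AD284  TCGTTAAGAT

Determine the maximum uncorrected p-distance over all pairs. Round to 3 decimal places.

0.300

Pairwise Hamming distances:
  AD157 vs AD232: 2
  AD157 vs AD284: 1
  AD232 vs AD284: 3
The largest is 3 mismatches, between AD232 and AD284; p = 3/10 = 0.300.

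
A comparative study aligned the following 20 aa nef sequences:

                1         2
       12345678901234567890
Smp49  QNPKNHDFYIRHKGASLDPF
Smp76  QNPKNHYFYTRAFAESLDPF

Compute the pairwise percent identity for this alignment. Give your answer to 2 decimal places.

Differing sites — 7:D/Y; 10:I/T; 12:H/A; 13:K/F; 14:G/A; 15:A/E.
14 of the 20 sites match, so the percent identity is 14/20 × 100 = 70.00%.

70.00%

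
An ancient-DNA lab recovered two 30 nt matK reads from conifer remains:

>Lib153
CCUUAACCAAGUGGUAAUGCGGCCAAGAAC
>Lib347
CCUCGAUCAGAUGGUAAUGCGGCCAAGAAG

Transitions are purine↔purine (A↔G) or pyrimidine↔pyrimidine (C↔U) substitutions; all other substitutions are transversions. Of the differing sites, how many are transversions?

1

The sequences differ at positions 4 (U/C, transition), 5 (A/G, transition), 7 (C/U, transition), 10 (A/G, transition), 11 (G/A, transition), 30 (C/G, transversion).
Of the 6 differences, 5 transitions and 1 transversion, so the answer is 1.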